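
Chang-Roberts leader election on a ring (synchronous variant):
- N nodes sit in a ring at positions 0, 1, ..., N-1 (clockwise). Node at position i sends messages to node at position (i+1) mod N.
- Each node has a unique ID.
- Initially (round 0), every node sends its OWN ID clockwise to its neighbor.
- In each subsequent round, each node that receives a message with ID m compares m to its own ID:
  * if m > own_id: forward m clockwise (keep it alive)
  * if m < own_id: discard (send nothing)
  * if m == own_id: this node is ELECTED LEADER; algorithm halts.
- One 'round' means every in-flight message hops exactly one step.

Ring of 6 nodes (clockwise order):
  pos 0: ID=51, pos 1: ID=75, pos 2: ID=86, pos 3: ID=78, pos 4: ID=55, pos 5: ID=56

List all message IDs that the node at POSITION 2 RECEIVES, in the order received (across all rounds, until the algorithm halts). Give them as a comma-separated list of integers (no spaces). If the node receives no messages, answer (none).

Round 1: pos1(id75) recv 51: drop; pos2(id86) recv 75: drop; pos3(id78) recv 86: fwd; pos4(id55) recv 78: fwd; pos5(id56) recv 55: drop; pos0(id51) recv 56: fwd
Round 2: pos4(id55) recv 86: fwd; pos5(id56) recv 78: fwd; pos1(id75) recv 56: drop
Round 3: pos5(id56) recv 86: fwd; pos0(id51) recv 78: fwd
Round 4: pos0(id51) recv 86: fwd; pos1(id75) recv 78: fwd
Round 5: pos1(id75) recv 86: fwd; pos2(id86) recv 78: drop
Round 6: pos2(id86) recv 86: ELECTED

Answer: 75,78,86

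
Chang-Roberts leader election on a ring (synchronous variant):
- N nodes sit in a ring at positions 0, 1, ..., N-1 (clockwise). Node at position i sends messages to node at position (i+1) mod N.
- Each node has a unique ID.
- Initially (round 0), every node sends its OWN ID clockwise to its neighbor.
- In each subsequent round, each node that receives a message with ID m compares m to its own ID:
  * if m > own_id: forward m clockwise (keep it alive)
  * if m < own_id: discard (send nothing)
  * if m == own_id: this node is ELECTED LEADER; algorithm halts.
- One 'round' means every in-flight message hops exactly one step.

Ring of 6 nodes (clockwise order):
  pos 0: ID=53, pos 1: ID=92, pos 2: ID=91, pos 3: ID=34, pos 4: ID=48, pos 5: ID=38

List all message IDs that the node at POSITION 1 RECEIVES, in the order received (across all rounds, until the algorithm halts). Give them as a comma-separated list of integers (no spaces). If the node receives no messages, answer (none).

Answer: 53,91,92

Derivation:
Round 1: pos1(id92) recv 53: drop; pos2(id91) recv 92: fwd; pos3(id34) recv 91: fwd; pos4(id48) recv 34: drop; pos5(id38) recv 48: fwd; pos0(id53) recv 38: drop
Round 2: pos3(id34) recv 92: fwd; pos4(id48) recv 91: fwd; pos0(id53) recv 48: drop
Round 3: pos4(id48) recv 92: fwd; pos5(id38) recv 91: fwd
Round 4: pos5(id38) recv 92: fwd; pos0(id53) recv 91: fwd
Round 5: pos0(id53) recv 92: fwd; pos1(id92) recv 91: drop
Round 6: pos1(id92) recv 92: ELECTED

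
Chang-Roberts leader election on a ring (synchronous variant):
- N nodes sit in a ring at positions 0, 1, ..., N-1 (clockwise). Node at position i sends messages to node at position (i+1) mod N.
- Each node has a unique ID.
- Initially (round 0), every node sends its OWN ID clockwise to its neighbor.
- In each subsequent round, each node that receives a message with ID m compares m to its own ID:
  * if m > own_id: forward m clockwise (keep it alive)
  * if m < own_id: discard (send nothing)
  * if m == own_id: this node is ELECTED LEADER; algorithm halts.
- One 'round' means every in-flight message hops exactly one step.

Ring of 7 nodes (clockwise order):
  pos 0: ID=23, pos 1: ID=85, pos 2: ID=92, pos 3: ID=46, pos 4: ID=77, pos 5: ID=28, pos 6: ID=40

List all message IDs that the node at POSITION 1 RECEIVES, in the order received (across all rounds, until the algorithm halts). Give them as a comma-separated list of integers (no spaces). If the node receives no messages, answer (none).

Round 1: pos1(id85) recv 23: drop; pos2(id92) recv 85: drop; pos3(id46) recv 92: fwd; pos4(id77) recv 46: drop; pos5(id28) recv 77: fwd; pos6(id40) recv 28: drop; pos0(id23) recv 40: fwd
Round 2: pos4(id77) recv 92: fwd; pos6(id40) recv 77: fwd; pos1(id85) recv 40: drop
Round 3: pos5(id28) recv 92: fwd; pos0(id23) recv 77: fwd
Round 4: pos6(id40) recv 92: fwd; pos1(id85) recv 77: drop
Round 5: pos0(id23) recv 92: fwd
Round 6: pos1(id85) recv 92: fwd
Round 7: pos2(id92) recv 92: ELECTED

Answer: 23,40,77,92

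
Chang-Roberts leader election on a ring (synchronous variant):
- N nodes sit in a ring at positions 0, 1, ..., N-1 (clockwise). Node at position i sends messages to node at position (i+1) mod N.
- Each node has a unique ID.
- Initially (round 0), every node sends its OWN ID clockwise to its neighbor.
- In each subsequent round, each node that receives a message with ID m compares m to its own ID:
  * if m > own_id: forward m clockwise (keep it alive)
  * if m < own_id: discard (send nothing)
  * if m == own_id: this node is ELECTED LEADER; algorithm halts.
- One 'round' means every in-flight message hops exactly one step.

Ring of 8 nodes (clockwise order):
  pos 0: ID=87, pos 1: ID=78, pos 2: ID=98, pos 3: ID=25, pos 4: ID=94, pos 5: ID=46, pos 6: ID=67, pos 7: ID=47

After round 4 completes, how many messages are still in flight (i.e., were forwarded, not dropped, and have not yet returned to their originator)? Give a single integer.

Round 1: pos1(id78) recv 87: fwd; pos2(id98) recv 78: drop; pos3(id25) recv 98: fwd; pos4(id94) recv 25: drop; pos5(id46) recv 94: fwd; pos6(id67) recv 46: drop; pos7(id47) recv 67: fwd; pos0(id87) recv 47: drop
Round 2: pos2(id98) recv 87: drop; pos4(id94) recv 98: fwd; pos6(id67) recv 94: fwd; pos0(id87) recv 67: drop
Round 3: pos5(id46) recv 98: fwd; pos7(id47) recv 94: fwd
Round 4: pos6(id67) recv 98: fwd; pos0(id87) recv 94: fwd
After round 4: 2 messages still in flight

Answer: 2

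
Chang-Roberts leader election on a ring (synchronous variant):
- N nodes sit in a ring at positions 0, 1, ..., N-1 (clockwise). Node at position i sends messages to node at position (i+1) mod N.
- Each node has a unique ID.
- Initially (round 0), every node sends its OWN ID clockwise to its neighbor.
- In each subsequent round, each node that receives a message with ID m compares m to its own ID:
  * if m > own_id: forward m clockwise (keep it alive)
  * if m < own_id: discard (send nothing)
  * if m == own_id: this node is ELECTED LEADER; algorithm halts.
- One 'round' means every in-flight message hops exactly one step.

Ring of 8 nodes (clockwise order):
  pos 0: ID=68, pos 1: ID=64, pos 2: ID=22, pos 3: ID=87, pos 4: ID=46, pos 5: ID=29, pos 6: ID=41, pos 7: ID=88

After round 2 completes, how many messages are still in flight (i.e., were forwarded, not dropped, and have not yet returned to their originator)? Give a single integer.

Round 1: pos1(id64) recv 68: fwd; pos2(id22) recv 64: fwd; pos3(id87) recv 22: drop; pos4(id46) recv 87: fwd; pos5(id29) recv 46: fwd; pos6(id41) recv 29: drop; pos7(id88) recv 41: drop; pos0(id68) recv 88: fwd
Round 2: pos2(id22) recv 68: fwd; pos3(id87) recv 64: drop; pos5(id29) recv 87: fwd; pos6(id41) recv 46: fwd; pos1(id64) recv 88: fwd
After round 2: 4 messages still in flight

Answer: 4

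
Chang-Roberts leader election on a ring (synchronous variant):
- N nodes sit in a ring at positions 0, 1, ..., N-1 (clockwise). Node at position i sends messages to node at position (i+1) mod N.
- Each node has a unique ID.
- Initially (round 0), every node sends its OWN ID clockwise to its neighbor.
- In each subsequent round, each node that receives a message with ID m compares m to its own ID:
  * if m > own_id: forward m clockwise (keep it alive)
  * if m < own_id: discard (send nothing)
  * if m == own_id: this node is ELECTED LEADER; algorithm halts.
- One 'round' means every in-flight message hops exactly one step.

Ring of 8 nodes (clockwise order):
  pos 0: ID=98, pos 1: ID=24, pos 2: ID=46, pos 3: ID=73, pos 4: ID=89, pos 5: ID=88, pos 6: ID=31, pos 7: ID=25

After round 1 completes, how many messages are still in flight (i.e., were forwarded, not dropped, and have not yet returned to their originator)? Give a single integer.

Answer: 4

Derivation:
Round 1: pos1(id24) recv 98: fwd; pos2(id46) recv 24: drop; pos3(id73) recv 46: drop; pos4(id89) recv 73: drop; pos5(id88) recv 89: fwd; pos6(id31) recv 88: fwd; pos7(id25) recv 31: fwd; pos0(id98) recv 25: drop
After round 1: 4 messages still in flight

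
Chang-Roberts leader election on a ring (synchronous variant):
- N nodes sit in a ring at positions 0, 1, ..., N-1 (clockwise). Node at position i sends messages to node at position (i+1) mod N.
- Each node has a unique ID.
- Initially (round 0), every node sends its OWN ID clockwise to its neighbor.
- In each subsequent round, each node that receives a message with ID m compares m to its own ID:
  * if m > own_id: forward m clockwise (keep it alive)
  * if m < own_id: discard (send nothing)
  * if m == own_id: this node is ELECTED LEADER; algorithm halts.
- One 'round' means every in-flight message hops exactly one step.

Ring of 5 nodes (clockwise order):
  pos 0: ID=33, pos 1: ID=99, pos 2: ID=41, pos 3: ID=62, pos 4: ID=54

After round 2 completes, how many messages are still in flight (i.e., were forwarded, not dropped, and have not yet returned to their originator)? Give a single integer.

Answer: 2

Derivation:
Round 1: pos1(id99) recv 33: drop; pos2(id41) recv 99: fwd; pos3(id62) recv 41: drop; pos4(id54) recv 62: fwd; pos0(id33) recv 54: fwd
Round 2: pos3(id62) recv 99: fwd; pos0(id33) recv 62: fwd; pos1(id99) recv 54: drop
After round 2: 2 messages still in flight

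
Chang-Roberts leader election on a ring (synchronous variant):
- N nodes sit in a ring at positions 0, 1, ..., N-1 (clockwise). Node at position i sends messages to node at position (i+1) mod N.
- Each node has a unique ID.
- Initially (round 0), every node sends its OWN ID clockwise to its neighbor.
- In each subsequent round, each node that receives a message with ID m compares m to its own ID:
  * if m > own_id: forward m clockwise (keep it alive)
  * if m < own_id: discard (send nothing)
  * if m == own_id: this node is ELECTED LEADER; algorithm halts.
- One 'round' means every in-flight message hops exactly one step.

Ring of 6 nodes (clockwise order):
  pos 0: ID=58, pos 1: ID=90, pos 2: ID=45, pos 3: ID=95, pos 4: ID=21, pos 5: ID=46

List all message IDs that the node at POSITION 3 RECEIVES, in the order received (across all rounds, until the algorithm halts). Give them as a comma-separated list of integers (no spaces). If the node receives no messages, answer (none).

Answer: 45,90,95

Derivation:
Round 1: pos1(id90) recv 58: drop; pos2(id45) recv 90: fwd; pos3(id95) recv 45: drop; pos4(id21) recv 95: fwd; pos5(id46) recv 21: drop; pos0(id58) recv 46: drop
Round 2: pos3(id95) recv 90: drop; pos5(id46) recv 95: fwd
Round 3: pos0(id58) recv 95: fwd
Round 4: pos1(id90) recv 95: fwd
Round 5: pos2(id45) recv 95: fwd
Round 6: pos3(id95) recv 95: ELECTED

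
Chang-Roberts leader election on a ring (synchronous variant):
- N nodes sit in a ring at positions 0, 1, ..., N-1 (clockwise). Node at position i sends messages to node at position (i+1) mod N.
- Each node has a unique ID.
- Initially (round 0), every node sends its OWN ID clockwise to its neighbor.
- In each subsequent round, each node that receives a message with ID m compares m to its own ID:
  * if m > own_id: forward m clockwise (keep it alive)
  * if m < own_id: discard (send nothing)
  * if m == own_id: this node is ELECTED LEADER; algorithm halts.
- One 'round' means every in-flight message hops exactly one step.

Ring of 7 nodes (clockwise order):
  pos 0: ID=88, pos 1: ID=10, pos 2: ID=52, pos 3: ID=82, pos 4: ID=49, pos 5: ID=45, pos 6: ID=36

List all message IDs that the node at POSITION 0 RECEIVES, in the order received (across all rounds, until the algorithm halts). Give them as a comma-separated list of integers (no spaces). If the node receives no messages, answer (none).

Answer: 36,45,49,82,88

Derivation:
Round 1: pos1(id10) recv 88: fwd; pos2(id52) recv 10: drop; pos3(id82) recv 52: drop; pos4(id49) recv 82: fwd; pos5(id45) recv 49: fwd; pos6(id36) recv 45: fwd; pos0(id88) recv 36: drop
Round 2: pos2(id52) recv 88: fwd; pos5(id45) recv 82: fwd; pos6(id36) recv 49: fwd; pos0(id88) recv 45: drop
Round 3: pos3(id82) recv 88: fwd; pos6(id36) recv 82: fwd; pos0(id88) recv 49: drop
Round 4: pos4(id49) recv 88: fwd; pos0(id88) recv 82: drop
Round 5: pos5(id45) recv 88: fwd
Round 6: pos6(id36) recv 88: fwd
Round 7: pos0(id88) recv 88: ELECTED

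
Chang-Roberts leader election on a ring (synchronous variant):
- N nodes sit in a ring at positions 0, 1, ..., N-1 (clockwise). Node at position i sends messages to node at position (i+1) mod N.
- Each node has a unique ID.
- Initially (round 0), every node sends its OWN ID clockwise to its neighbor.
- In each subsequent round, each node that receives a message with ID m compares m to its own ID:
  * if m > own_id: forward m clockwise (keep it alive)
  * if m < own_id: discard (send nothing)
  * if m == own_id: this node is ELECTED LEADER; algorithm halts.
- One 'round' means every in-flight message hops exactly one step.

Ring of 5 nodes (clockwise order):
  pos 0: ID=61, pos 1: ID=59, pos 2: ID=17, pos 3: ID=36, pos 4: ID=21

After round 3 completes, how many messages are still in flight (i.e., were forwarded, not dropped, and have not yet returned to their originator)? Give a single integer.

Answer: 2

Derivation:
Round 1: pos1(id59) recv 61: fwd; pos2(id17) recv 59: fwd; pos3(id36) recv 17: drop; pos4(id21) recv 36: fwd; pos0(id61) recv 21: drop
Round 2: pos2(id17) recv 61: fwd; pos3(id36) recv 59: fwd; pos0(id61) recv 36: drop
Round 3: pos3(id36) recv 61: fwd; pos4(id21) recv 59: fwd
After round 3: 2 messages still in flight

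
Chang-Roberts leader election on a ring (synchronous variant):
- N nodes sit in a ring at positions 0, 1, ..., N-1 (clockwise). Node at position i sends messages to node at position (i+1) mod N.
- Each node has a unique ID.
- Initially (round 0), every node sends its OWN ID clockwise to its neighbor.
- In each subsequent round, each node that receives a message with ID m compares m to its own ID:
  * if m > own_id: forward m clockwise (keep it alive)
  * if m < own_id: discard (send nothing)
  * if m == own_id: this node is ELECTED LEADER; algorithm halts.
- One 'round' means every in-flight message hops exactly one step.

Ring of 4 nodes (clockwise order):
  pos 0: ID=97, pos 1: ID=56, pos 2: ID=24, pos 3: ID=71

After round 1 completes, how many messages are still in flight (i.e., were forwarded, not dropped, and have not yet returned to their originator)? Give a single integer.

Answer: 2

Derivation:
Round 1: pos1(id56) recv 97: fwd; pos2(id24) recv 56: fwd; pos3(id71) recv 24: drop; pos0(id97) recv 71: drop
After round 1: 2 messages still in flight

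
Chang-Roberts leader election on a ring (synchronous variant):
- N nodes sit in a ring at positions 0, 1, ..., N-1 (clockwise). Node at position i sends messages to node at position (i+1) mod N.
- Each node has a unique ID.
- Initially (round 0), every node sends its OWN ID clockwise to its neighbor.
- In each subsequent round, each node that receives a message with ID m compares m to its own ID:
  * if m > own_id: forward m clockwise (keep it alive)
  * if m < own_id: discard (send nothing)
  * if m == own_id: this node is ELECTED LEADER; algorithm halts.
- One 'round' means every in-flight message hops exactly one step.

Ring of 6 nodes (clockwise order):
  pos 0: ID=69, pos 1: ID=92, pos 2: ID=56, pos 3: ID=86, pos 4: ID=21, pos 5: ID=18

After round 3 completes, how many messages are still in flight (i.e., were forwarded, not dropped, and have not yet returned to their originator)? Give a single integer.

Answer: 2

Derivation:
Round 1: pos1(id92) recv 69: drop; pos2(id56) recv 92: fwd; pos3(id86) recv 56: drop; pos4(id21) recv 86: fwd; pos5(id18) recv 21: fwd; pos0(id69) recv 18: drop
Round 2: pos3(id86) recv 92: fwd; pos5(id18) recv 86: fwd; pos0(id69) recv 21: drop
Round 3: pos4(id21) recv 92: fwd; pos0(id69) recv 86: fwd
After round 3: 2 messages still in flight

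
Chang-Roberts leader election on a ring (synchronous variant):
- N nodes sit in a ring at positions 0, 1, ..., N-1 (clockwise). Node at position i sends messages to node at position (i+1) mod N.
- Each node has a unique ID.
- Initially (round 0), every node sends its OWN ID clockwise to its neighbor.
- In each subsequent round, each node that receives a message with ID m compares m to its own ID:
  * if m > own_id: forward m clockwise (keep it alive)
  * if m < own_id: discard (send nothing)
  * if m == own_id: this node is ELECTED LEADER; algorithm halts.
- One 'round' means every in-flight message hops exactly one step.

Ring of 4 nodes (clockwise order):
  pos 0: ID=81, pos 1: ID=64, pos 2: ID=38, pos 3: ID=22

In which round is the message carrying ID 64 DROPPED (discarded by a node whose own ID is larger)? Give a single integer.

Round 1: pos1(id64) recv 81: fwd; pos2(id38) recv 64: fwd; pos3(id22) recv 38: fwd; pos0(id81) recv 22: drop
Round 2: pos2(id38) recv 81: fwd; pos3(id22) recv 64: fwd; pos0(id81) recv 38: drop
Round 3: pos3(id22) recv 81: fwd; pos0(id81) recv 64: drop
Round 4: pos0(id81) recv 81: ELECTED
Message ID 64 originates at pos 1; dropped at pos 0 in round 3

Answer: 3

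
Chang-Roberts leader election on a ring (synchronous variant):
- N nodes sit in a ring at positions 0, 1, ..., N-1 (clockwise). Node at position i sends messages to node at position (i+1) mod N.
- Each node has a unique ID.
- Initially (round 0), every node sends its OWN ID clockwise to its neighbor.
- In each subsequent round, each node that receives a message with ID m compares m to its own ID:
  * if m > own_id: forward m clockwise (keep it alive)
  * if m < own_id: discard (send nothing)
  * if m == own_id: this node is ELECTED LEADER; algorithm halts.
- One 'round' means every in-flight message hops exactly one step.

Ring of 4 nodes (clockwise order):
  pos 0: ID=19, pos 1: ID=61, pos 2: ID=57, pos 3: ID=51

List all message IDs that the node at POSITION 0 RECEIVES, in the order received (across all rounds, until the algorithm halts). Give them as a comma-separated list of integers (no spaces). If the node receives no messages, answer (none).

Answer: 51,57,61

Derivation:
Round 1: pos1(id61) recv 19: drop; pos2(id57) recv 61: fwd; pos3(id51) recv 57: fwd; pos0(id19) recv 51: fwd
Round 2: pos3(id51) recv 61: fwd; pos0(id19) recv 57: fwd; pos1(id61) recv 51: drop
Round 3: pos0(id19) recv 61: fwd; pos1(id61) recv 57: drop
Round 4: pos1(id61) recv 61: ELECTED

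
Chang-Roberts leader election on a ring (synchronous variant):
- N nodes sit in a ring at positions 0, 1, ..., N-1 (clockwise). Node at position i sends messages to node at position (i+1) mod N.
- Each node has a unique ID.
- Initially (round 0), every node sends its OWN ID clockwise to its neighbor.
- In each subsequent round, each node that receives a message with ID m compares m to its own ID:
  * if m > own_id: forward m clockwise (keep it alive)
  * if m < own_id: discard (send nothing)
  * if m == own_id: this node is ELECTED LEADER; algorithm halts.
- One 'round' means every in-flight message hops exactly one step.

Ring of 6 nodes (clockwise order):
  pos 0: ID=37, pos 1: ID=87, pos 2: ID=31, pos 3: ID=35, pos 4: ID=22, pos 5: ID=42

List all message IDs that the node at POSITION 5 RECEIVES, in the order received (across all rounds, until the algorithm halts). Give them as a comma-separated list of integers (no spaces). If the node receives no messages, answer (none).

Round 1: pos1(id87) recv 37: drop; pos2(id31) recv 87: fwd; pos3(id35) recv 31: drop; pos4(id22) recv 35: fwd; pos5(id42) recv 22: drop; pos0(id37) recv 42: fwd
Round 2: pos3(id35) recv 87: fwd; pos5(id42) recv 35: drop; pos1(id87) recv 42: drop
Round 3: pos4(id22) recv 87: fwd
Round 4: pos5(id42) recv 87: fwd
Round 5: pos0(id37) recv 87: fwd
Round 6: pos1(id87) recv 87: ELECTED

Answer: 22,35,87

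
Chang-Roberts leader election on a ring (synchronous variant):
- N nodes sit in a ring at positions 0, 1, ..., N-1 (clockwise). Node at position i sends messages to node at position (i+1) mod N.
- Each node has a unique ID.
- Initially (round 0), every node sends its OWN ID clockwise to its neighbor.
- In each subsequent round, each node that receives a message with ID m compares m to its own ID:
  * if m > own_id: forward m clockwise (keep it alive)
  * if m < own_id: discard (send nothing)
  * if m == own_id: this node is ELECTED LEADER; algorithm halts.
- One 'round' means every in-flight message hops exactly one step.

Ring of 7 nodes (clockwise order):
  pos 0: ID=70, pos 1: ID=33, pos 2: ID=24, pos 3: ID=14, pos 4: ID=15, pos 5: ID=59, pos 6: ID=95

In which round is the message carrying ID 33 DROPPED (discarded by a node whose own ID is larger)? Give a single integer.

Round 1: pos1(id33) recv 70: fwd; pos2(id24) recv 33: fwd; pos3(id14) recv 24: fwd; pos4(id15) recv 14: drop; pos5(id59) recv 15: drop; pos6(id95) recv 59: drop; pos0(id70) recv 95: fwd
Round 2: pos2(id24) recv 70: fwd; pos3(id14) recv 33: fwd; pos4(id15) recv 24: fwd; pos1(id33) recv 95: fwd
Round 3: pos3(id14) recv 70: fwd; pos4(id15) recv 33: fwd; pos5(id59) recv 24: drop; pos2(id24) recv 95: fwd
Round 4: pos4(id15) recv 70: fwd; pos5(id59) recv 33: drop; pos3(id14) recv 95: fwd
Round 5: pos5(id59) recv 70: fwd; pos4(id15) recv 95: fwd
Round 6: pos6(id95) recv 70: drop; pos5(id59) recv 95: fwd
Round 7: pos6(id95) recv 95: ELECTED
Message ID 33 originates at pos 1; dropped at pos 5 in round 4

Answer: 4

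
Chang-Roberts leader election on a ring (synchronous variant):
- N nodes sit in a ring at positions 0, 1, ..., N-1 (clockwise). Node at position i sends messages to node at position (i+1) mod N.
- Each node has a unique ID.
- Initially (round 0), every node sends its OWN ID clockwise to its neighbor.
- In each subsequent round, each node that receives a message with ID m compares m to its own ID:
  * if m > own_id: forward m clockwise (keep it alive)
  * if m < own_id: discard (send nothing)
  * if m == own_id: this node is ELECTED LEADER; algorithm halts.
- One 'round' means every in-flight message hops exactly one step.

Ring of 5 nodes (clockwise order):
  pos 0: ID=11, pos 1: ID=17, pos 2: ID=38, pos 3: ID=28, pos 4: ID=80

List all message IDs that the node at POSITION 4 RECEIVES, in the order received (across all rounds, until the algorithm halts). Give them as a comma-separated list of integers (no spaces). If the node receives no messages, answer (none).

Answer: 28,38,80

Derivation:
Round 1: pos1(id17) recv 11: drop; pos2(id38) recv 17: drop; pos3(id28) recv 38: fwd; pos4(id80) recv 28: drop; pos0(id11) recv 80: fwd
Round 2: pos4(id80) recv 38: drop; pos1(id17) recv 80: fwd
Round 3: pos2(id38) recv 80: fwd
Round 4: pos3(id28) recv 80: fwd
Round 5: pos4(id80) recv 80: ELECTED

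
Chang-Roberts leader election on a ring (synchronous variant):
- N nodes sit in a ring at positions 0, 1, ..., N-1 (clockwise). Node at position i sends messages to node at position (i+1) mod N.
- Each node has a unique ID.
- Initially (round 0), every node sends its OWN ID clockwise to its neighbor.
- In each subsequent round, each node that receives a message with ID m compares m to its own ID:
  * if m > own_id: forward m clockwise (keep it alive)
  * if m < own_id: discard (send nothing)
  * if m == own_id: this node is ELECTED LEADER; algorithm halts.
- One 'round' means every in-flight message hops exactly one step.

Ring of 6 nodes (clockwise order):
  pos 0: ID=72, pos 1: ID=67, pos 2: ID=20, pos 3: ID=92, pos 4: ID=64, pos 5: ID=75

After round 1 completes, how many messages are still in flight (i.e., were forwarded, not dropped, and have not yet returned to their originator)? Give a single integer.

Answer: 4

Derivation:
Round 1: pos1(id67) recv 72: fwd; pos2(id20) recv 67: fwd; pos3(id92) recv 20: drop; pos4(id64) recv 92: fwd; pos5(id75) recv 64: drop; pos0(id72) recv 75: fwd
After round 1: 4 messages still in flight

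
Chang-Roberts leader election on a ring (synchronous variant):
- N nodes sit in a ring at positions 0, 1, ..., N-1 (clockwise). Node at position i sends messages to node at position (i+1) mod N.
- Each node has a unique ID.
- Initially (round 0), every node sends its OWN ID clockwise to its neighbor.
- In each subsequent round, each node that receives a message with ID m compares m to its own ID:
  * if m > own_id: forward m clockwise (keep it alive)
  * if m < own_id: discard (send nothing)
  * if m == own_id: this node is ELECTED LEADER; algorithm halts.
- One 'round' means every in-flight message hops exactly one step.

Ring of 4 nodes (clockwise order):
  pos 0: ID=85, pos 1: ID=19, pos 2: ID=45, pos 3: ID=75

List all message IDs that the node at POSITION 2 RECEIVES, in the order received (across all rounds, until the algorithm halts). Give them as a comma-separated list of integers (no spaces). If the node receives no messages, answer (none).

Answer: 19,85

Derivation:
Round 1: pos1(id19) recv 85: fwd; pos2(id45) recv 19: drop; pos3(id75) recv 45: drop; pos0(id85) recv 75: drop
Round 2: pos2(id45) recv 85: fwd
Round 3: pos3(id75) recv 85: fwd
Round 4: pos0(id85) recv 85: ELECTED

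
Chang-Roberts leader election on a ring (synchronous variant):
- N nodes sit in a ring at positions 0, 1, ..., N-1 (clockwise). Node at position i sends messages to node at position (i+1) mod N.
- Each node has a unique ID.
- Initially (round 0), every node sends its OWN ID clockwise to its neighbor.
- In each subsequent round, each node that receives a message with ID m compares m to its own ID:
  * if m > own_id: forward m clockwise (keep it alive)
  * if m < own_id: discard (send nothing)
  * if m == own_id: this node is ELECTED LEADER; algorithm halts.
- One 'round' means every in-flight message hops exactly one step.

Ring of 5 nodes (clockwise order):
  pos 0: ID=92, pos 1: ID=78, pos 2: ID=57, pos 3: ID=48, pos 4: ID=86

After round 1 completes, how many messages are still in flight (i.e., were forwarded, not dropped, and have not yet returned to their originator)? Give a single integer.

Round 1: pos1(id78) recv 92: fwd; pos2(id57) recv 78: fwd; pos3(id48) recv 57: fwd; pos4(id86) recv 48: drop; pos0(id92) recv 86: drop
After round 1: 3 messages still in flight

Answer: 3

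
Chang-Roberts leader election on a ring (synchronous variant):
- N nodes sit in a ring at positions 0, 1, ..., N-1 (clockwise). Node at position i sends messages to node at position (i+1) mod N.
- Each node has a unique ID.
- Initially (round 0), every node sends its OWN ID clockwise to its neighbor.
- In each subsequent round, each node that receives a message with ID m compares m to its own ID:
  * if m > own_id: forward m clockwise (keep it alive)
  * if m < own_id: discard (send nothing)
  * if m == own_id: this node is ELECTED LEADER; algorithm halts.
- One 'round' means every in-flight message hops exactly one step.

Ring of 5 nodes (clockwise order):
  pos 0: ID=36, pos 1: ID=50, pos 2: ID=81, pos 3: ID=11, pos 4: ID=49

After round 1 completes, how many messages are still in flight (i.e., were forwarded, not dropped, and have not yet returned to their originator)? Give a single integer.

Answer: 2

Derivation:
Round 1: pos1(id50) recv 36: drop; pos2(id81) recv 50: drop; pos3(id11) recv 81: fwd; pos4(id49) recv 11: drop; pos0(id36) recv 49: fwd
After round 1: 2 messages still in flight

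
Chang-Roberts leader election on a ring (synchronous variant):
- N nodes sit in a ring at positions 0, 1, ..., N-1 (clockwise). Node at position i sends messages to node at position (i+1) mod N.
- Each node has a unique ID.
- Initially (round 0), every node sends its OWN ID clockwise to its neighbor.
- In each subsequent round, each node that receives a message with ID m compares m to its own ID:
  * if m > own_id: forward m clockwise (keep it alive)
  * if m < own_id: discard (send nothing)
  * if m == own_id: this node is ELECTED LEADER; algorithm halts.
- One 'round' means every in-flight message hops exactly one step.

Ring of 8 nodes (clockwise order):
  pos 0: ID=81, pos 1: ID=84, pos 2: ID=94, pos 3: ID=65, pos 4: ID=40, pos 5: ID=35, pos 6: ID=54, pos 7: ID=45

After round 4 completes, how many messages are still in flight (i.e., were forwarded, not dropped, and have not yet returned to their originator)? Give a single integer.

Round 1: pos1(id84) recv 81: drop; pos2(id94) recv 84: drop; pos3(id65) recv 94: fwd; pos4(id40) recv 65: fwd; pos5(id35) recv 40: fwd; pos6(id54) recv 35: drop; pos7(id45) recv 54: fwd; pos0(id81) recv 45: drop
Round 2: pos4(id40) recv 94: fwd; pos5(id35) recv 65: fwd; pos6(id54) recv 40: drop; pos0(id81) recv 54: drop
Round 3: pos5(id35) recv 94: fwd; pos6(id54) recv 65: fwd
Round 4: pos6(id54) recv 94: fwd; pos7(id45) recv 65: fwd
After round 4: 2 messages still in flight

Answer: 2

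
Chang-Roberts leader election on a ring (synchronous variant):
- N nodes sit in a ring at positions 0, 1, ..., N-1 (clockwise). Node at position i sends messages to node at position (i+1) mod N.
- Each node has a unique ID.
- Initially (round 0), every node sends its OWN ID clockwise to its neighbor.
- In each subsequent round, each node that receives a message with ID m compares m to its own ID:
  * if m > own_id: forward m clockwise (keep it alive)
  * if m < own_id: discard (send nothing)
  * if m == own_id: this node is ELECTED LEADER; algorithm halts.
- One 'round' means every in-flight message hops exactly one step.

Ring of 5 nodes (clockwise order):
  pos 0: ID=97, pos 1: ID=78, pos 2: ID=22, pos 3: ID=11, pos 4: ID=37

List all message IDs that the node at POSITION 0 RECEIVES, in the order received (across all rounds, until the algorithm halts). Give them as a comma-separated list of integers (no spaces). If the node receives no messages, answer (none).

Answer: 37,78,97

Derivation:
Round 1: pos1(id78) recv 97: fwd; pos2(id22) recv 78: fwd; pos3(id11) recv 22: fwd; pos4(id37) recv 11: drop; pos0(id97) recv 37: drop
Round 2: pos2(id22) recv 97: fwd; pos3(id11) recv 78: fwd; pos4(id37) recv 22: drop
Round 3: pos3(id11) recv 97: fwd; pos4(id37) recv 78: fwd
Round 4: pos4(id37) recv 97: fwd; pos0(id97) recv 78: drop
Round 5: pos0(id97) recv 97: ELECTED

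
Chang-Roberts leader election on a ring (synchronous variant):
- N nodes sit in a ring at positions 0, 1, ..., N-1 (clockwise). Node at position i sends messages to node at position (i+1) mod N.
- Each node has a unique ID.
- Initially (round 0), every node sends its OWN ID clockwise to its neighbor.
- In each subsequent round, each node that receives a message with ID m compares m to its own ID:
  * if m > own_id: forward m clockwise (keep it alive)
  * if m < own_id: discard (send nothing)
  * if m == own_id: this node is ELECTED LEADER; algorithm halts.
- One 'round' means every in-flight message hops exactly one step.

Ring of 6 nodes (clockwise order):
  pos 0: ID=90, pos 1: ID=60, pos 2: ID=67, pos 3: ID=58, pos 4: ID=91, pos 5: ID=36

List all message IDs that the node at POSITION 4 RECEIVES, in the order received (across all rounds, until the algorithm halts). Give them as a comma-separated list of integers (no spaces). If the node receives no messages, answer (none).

Round 1: pos1(id60) recv 90: fwd; pos2(id67) recv 60: drop; pos3(id58) recv 67: fwd; pos4(id91) recv 58: drop; pos5(id36) recv 91: fwd; pos0(id90) recv 36: drop
Round 2: pos2(id67) recv 90: fwd; pos4(id91) recv 67: drop; pos0(id90) recv 91: fwd
Round 3: pos3(id58) recv 90: fwd; pos1(id60) recv 91: fwd
Round 4: pos4(id91) recv 90: drop; pos2(id67) recv 91: fwd
Round 5: pos3(id58) recv 91: fwd
Round 6: pos4(id91) recv 91: ELECTED

Answer: 58,67,90,91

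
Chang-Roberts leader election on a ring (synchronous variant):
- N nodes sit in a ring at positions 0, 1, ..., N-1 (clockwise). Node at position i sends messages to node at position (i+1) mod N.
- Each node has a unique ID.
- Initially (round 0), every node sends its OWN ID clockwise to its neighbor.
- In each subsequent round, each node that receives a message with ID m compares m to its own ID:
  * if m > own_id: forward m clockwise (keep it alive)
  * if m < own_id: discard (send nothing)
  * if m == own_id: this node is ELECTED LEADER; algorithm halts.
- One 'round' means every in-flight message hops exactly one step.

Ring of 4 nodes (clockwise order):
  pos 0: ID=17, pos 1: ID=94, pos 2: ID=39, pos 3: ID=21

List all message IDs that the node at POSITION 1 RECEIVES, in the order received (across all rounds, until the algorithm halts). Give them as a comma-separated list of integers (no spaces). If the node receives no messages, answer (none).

Round 1: pos1(id94) recv 17: drop; pos2(id39) recv 94: fwd; pos3(id21) recv 39: fwd; pos0(id17) recv 21: fwd
Round 2: pos3(id21) recv 94: fwd; pos0(id17) recv 39: fwd; pos1(id94) recv 21: drop
Round 3: pos0(id17) recv 94: fwd; pos1(id94) recv 39: drop
Round 4: pos1(id94) recv 94: ELECTED

Answer: 17,21,39,94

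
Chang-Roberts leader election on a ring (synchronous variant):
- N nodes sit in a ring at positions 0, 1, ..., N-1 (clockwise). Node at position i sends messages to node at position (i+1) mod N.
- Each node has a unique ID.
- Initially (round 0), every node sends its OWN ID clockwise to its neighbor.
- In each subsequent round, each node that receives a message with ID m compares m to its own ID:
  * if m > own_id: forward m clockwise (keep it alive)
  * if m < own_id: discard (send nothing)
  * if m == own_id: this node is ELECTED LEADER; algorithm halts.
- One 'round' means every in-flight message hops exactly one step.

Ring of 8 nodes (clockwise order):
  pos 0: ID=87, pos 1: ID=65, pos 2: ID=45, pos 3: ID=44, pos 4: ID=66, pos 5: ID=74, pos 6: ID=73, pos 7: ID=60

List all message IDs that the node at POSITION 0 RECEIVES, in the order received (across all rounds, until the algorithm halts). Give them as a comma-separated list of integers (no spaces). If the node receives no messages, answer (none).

Answer: 60,73,74,87

Derivation:
Round 1: pos1(id65) recv 87: fwd; pos2(id45) recv 65: fwd; pos3(id44) recv 45: fwd; pos4(id66) recv 44: drop; pos5(id74) recv 66: drop; pos6(id73) recv 74: fwd; pos7(id60) recv 73: fwd; pos0(id87) recv 60: drop
Round 2: pos2(id45) recv 87: fwd; pos3(id44) recv 65: fwd; pos4(id66) recv 45: drop; pos7(id60) recv 74: fwd; pos0(id87) recv 73: drop
Round 3: pos3(id44) recv 87: fwd; pos4(id66) recv 65: drop; pos0(id87) recv 74: drop
Round 4: pos4(id66) recv 87: fwd
Round 5: pos5(id74) recv 87: fwd
Round 6: pos6(id73) recv 87: fwd
Round 7: pos7(id60) recv 87: fwd
Round 8: pos0(id87) recv 87: ELECTED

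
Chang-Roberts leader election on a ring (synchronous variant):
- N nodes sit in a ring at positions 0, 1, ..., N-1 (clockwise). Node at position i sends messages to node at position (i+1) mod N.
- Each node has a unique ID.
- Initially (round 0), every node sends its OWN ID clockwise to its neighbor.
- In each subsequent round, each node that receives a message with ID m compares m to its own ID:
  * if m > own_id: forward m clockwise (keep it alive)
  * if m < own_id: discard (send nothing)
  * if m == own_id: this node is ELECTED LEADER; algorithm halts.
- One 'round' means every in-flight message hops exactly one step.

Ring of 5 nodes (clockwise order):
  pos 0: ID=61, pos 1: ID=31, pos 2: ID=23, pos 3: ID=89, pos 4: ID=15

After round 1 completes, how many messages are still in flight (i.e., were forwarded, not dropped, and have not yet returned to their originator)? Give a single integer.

Answer: 3

Derivation:
Round 1: pos1(id31) recv 61: fwd; pos2(id23) recv 31: fwd; pos3(id89) recv 23: drop; pos4(id15) recv 89: fwd; pos0(id61) recv 15: drop
After round 1: 3 messages still in flight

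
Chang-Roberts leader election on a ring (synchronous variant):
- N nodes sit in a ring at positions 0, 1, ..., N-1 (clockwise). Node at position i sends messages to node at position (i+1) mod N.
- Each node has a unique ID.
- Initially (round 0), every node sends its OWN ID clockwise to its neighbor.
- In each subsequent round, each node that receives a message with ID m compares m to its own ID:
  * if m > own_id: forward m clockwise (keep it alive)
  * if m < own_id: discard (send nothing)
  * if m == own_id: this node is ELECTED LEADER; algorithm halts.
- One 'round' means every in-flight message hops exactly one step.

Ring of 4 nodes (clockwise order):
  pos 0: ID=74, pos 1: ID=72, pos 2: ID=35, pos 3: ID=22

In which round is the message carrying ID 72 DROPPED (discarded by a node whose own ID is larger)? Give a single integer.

Answer: 3

Derivation:
Round 1: pos1(id72) recv 74: fwd; pos2(id35) recv 72: fwd; pos3(id22) recv 35: fwd; pos0(id74) recv 22: drop
Round 2: pos2(id35) recv 74: fwd; pos3(id22) recv 72: fwd; pos0(id74) recv 35: drop
Round 3: pos3(id22) recv 74: fwd; pos0(id74) recv 72: drop
Round 4: pos0(id74) recv 74: ELECTED
Message ID 72 originates at pos 1; dropped at pos 0 in round 3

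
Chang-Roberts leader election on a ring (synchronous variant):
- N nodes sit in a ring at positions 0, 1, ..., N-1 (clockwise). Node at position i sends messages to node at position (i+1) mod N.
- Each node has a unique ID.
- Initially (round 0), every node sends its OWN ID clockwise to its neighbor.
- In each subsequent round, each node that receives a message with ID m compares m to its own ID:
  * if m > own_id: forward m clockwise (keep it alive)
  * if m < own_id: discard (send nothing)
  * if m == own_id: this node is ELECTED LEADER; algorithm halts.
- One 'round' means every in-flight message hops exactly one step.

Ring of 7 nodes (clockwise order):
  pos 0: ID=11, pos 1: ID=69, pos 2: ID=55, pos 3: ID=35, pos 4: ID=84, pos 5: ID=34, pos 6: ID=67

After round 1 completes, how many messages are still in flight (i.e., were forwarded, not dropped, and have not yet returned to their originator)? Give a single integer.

Round 1: pos1(id69) recv 11: drop; pos2(id55) recv 69: fwd; pos3(id35) recv 55: fwd; pos4(id84) recv 35: drop; pos5(id34) recv 84: fwd; pos6(id67) recv 34: drop; pos0(id11) recv 67: fwd
After round 1: 4 messages still in flight

Answer: 4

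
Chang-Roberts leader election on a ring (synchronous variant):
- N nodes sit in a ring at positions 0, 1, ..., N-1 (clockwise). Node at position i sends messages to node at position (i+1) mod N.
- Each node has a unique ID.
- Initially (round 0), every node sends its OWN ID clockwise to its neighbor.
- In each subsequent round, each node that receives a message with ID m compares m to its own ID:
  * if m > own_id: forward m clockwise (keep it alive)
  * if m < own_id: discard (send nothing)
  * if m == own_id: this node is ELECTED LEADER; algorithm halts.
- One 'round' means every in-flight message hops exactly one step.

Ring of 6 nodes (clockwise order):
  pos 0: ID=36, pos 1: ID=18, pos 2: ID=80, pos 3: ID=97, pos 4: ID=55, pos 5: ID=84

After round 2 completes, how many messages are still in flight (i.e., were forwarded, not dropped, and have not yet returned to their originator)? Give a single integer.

Round 1: pos1(id18) recv 36: fwd; pos2(id80) recv 18: drop; pos3(id97) recv 80: drop; pos4(id55) recv 97: fwd; pos5(id84) recv 55: drop; pos0(id36) recv 84: fwd
Round 2: pos2(id80) recv 36: drop; pos5(id84) recv 97: fwd; pos1(id18) recv 84: fwd
After round 2: 2 messages still in flight

Answer: 2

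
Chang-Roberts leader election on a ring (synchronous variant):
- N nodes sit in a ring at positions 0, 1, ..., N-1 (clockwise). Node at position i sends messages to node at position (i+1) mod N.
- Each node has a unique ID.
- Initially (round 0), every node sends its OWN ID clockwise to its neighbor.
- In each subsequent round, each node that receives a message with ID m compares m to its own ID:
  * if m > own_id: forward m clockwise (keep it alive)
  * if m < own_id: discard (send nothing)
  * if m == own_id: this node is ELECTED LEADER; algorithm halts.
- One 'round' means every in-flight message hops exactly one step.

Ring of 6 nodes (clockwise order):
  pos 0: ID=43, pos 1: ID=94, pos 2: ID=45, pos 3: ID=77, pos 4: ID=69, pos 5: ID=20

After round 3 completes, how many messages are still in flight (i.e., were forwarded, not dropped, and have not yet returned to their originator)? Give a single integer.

Round 1: pos1(id94) recv 43: drop; pos2(id45) recv 94: fwd; pos3(id77) recv 45: drop; pos4(id69) recv 77: fwd; pos5(id20) recv 69: fwd; pos0(id43) recv 20: drop
Round 2: pos3(id77) recv 94: fwd; pos5(id20) recv 77: fwd; pos0(id43) recv 69: fwd
Round 3: pos4(id69) recv 94: fwd; pos0(id43) recv 77: fwd; pos1(id94) recv 69: drop
After round 3: 2 messages still in flight

Answer: 2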